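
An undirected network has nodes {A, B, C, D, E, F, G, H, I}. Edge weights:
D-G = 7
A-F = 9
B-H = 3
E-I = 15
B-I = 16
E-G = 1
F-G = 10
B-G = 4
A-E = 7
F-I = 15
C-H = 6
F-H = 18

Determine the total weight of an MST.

Kruskal: consider edges lightest-first.
E-G (1): add — endpoints in different components.
B-H (3): add — endpoints in different components.
B-G (4): add — endpoints in different components.
C-H (6): add — endpoints in different components.
A-E (7): add — endpoints in different components.
D-G (7): add — endpoints in different components.
A-F (9): add — endpoints in different components.
F-G (10): skip — F and G already connected.
E-I (15): add — endpoints in different components.
MST edges: E-G, B-H, B-G, C-H, A-E, D-G, A-F, E-I; total weight 1+3+4+6+7+7+9+15 = 52.

52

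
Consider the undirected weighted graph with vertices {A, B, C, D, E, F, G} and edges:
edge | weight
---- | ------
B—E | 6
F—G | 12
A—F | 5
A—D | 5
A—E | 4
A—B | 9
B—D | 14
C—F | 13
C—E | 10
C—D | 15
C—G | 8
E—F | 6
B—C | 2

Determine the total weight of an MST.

Prim, starting at D.
Step 1: cheapest edge leaving the tree is A—D (5); add A.
Step 2: cheapest edge leaving the tree is A—E (4); add E.
Step 3: cheapest edge leaving the tree is A—F (5); add F.
Step 4: cheapest edge leaving the tree is B—E (6); add B.
Step 5: cheapest edge leaving the tree is B—C (2); add C.
Step 6: cheapest edge leaving the tree is C—G (8); add G.
MST edges: A—D, A—E, A—F, B—E, B—C, C—G; total weight 5+4+5+6+2+8 = 30.

30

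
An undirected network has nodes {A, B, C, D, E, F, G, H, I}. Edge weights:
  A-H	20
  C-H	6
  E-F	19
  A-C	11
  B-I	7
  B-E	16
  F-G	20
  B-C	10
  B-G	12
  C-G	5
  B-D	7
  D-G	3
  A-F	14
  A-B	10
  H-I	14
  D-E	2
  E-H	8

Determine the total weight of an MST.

Grow the tree from I using Prim:
Step 1: cheapest edge leaving the tree is B-I (7); add B.
Step 2: cheapest edge leaving the tree is B-D (7); add D.
Step 3: cheapest edge leaving the tree is D-E (2); add E.
Step 4: cheapest edge leaving the tree is D-G (3); add G.
Step 5: cheapest edge leaving the tree is C-G (5); add C.
Step 6: cheapest edge leaving the tree is C-H (6); add H.
Step 7: cheapest edge leaving the tree is A-B (10); add A.
Step 8: cheapest edge leaving the tree is A-F (14); add F.
MST edges: B-I, B-D, D-E, D-G, C-G, C-H, A-B, A-F; total weight 7+7+2+3+5+6+10+14 = 54.

54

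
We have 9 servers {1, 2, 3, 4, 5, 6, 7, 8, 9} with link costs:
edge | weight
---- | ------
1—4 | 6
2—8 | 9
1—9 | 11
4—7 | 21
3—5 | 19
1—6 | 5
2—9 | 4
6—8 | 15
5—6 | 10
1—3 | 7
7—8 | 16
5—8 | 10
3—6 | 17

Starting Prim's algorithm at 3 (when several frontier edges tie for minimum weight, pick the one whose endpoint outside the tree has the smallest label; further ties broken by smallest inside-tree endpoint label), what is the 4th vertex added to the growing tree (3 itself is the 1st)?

Prim, starting at 3.
Step 1: frontier [1—3 7, 3—6 17, 3—5 19] → take 1—3 (7); add 1.
Step 2: frontier [1—6 5, 1—4 6, 1—9 11, 3—6 17, 3—5 19] → take 1—6 (5); add 6.
Step 3: frontier [1—4 6, 1—9 11, 3—5 19, 5—6 10, 6—8 15] → take 1—4 (6); add 4.
Step 4: frontier [1—9 11, 3—5 19, 4—7 21, 5—6 10, 6—8 15] → take 5—6 (10); add 5.
Step 5: frontier [1—9 11, 4—7 21, 5—8 10, 6—8 15] → take 5—8 (10); add 8.
Step 6: frontier [1—9 11, 4—7 21, 2—8 9, 7—8 16] → take 2—8 (9); add 2.
Step 7: frontier [1—9 11, 2—9 4, 4—7 21, 7—8 16] → take 2—9 (4); add 9.
Step 8: frontier [4—7 21, 7—8 16] → take 7—8 (16); add 7.
Vertex order: 3, 1, 6, 4, 5, 8, 2, 9, 7. The 4th vertex is 4.

4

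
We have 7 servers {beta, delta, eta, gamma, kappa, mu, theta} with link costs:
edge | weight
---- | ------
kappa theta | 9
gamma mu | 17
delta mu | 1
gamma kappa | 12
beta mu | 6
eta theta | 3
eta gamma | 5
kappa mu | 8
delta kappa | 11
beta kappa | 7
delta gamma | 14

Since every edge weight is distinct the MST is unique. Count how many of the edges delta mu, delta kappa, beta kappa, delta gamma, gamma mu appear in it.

2

Kruskal's algorithm — process edges by increasing weight (ties by edge label):
delta mu (1): add. Components now {beta} {eta} {gamma} {kappa} {delta,mu} {theta}
eta theta (3): add. Components now {beta} {eta,theta} {gamma} {kappa} {delta,mu}
eta gamma (5): add. Components now {beta} {eta,gamma,theta} {kappa} {delta,mu}
beta mu (6): add. Components now {beta,delta,mu} {eta,gamma,theta} {kappa}
beta kappa (7): add. Components now {beta,delta,kappa,mu} {eta,gamma,theta}
kappa mu (8): skip — kappa and mu already connected.
kappa theta (9): add. Components now {beta,delta,eta,gamma,kappa,mu,theta}
MST edge set: {delta mu, eta theta, eta gamma, beta mu, beta kappa, kappa theta}.
Of the listed edges, {delta mu, beta kappa} are in the MST → 2.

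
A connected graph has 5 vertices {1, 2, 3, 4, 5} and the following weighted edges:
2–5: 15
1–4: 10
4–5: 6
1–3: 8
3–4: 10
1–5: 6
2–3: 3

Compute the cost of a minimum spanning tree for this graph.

Sort edges by weight, then run Kruskal:
2–3 (3): add — endpoints in different components.
1–5 (6): add — endpoints in different components.
4–5 (6): add — endpoints in different components.
1–3 (8): add — endpoints in different components.
MST edges: 2–3, 1–5, 4–5, 1–3; total weight 3+6+6+8 = 23.

23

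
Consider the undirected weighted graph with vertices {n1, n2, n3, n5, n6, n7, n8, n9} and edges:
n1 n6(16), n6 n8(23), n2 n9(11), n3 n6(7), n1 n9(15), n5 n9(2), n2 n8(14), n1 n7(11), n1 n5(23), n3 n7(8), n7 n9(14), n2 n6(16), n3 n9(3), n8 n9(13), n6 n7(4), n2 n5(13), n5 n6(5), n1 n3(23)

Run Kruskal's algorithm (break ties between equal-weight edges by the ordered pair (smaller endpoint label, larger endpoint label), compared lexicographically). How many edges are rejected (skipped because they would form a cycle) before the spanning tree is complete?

3

Kruskal's algorithm — process edges by increasing weight (ties by edge label):
n5 n9 (2): add — endpoints in different components.
n3 n9 (3): add — endpoints in different components.
n6 n7 (4): add — endpoints in different components.
n5 n6 (5): add — endpoints in different components.
n3 n6 (7): skip — n6 and n3 already connected.
n3 n7 (8): skip — n7 and n3 already connected.
n1 n7 (11): add — endpoints in different components.
n2 n9 (11): add — endpoints in different components.
n2 n5 (13): skip — n5 and n2 already connected.
n8 n9 (13): add — endpoints in different components.
Edges rejected before the tree was complete: 3.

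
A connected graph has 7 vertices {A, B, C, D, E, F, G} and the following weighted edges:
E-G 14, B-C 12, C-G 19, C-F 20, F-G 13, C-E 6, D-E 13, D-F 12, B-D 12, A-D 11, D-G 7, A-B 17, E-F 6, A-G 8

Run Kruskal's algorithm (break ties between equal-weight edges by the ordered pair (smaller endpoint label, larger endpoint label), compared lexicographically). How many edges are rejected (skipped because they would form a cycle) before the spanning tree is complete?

Sort edges by weight, then run Kruskal:
C-E (6): add. Components now {A} {B} {C,E} {D} {F} {G}
E-F (6): add. Components now {A} {B} {C,E,F} {D} {G}
D-G (7): add. Components now {A} {B} {C,E,F} {D,G}
A-G (8): add. Components now {A,D,G} {B} {C,E,F}
A-D (11): skip — A and D already connected.
B-C (12): add. Components now {A,D,G} {B,C,E,F}
B-D (12): add. Components now {A,B,C,D,E,F,G}
Edges rejected before the tree was complete: 1.

1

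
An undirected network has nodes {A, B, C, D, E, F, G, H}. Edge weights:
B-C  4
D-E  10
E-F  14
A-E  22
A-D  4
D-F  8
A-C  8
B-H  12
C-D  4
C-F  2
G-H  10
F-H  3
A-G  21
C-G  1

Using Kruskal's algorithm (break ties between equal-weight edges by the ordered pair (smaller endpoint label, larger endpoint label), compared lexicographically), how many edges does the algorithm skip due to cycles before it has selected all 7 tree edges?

2

Sort edges by weight, then run Kruskal:
C-G (1): add — endpoints in different components.
C-F (2): add — endpoints in different components.
F-H (3): add — endpoints in different components.
A-D (4): add — endpoints in different components.
B-C (4): add — endpoints in different components.
C-D (4): add — endpoints in different components.
A-C (8): skip — A and C already connected.
D-F (8): skip — D and F already connected.
D-E (10): add — endpoints in different components.
Edges rejected before the tree was complete: 2.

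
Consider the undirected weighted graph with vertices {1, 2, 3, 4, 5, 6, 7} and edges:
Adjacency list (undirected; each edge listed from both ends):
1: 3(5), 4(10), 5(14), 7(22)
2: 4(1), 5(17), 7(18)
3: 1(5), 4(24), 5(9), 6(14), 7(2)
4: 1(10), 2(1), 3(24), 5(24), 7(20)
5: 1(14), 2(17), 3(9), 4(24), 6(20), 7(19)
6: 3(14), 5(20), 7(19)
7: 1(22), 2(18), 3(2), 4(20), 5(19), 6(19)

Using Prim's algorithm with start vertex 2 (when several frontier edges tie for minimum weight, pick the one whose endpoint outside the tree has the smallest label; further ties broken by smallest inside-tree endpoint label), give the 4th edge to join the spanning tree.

Grow the tree from 2 using Prim:
Step 1: cheapest edge leaving the tree is 2—4 (1); add 4.
Step 2: cheapest edge leaving the tree is 1—4 (10); add 1.
Step 3: cheapest edge leaving the tree is 1—3 (5); add 3.
Step 4: cheapest edge leaving the tree is 3—7 (2); add 7.
Step 5: cheapest edge leaving the tree is 3—5 (9); add 5.
Step 6: cheapest edge leaving the tree is 3—6 (14); add 6.
The 4th edge added is 3—7.

3-7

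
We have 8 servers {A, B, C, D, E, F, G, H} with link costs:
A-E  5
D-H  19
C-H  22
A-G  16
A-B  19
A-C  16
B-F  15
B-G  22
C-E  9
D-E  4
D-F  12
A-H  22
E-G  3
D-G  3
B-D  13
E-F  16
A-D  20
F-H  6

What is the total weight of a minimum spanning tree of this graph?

Prim's algorithm from D:
Step 1: cheapest edge leaving the tree is D-G (3); add G.
Step 2: cheapest edge leaving the tree is E-G (3); add E.
Step 3: cheapest edge leaving the tree is A-E (5); add A.
Step 4: cheapest edge leaving the tree is C-E (9); add C.
Step 5: cheapest edge leaving the tree is D-F (12); add F.
Step 6: cheapest edge leaving the tree is F-H (6); add H.
Step 7: cheapest edge leaving the tree is B-D (13); add B.
MST edges: D-G, E-G, A-E, C-E, D-F, F-H, B-D; total weight 3+3+5+9+12+6+13 = 51.

51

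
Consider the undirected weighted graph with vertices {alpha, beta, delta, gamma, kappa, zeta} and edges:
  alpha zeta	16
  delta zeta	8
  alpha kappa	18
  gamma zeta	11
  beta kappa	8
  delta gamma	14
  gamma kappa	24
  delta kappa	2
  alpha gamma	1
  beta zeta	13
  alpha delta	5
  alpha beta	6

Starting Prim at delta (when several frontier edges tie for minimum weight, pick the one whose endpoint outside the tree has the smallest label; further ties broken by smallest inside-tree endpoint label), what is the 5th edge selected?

Prim, starting at delta.
Step 1: cheapest edge leaving the tree is delta kappa (2); add kappa.
Step 2: cheapest edge leaving the tree is alpha delta (5); add alpha.
Step 3: cheapest edge leaving the tree is alpha gamma (1); add gamma.
Step 4: cheapest edge leaving the tree is alpha beta (6); add beta.
Step 5: cheapest edge leaving the tree is delta zeta (8); add zeta.
The 5th edge added is delta zeta.

delta-zeta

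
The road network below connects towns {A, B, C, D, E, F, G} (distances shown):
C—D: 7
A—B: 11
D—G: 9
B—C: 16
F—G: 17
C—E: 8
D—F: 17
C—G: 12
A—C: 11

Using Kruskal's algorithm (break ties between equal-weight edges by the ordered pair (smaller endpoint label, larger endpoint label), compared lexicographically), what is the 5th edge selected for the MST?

Kruskal: consider edges lightest-first.
C—D (7): add. Components now {A} {B} {C,D} {E} {F} {G}
C—E (8): add. Components now {A} {B} {C,D,E} {F} {G}
D—G (9): add. Components now {A} {B} {C,D,E,G} {F}
A—B (11): add. Components now {A,B} {C,D,E,G} {F}
A—C (11): add. Components now {A,B,C,D,E,G} {F}
C—G (12): skip — C and G already connected.
B—C (16): skip — B and C already connected.
D—F (17): add. Components now {A,B,C,D,E,F,G}
The 5th edge added is A—C.

A-C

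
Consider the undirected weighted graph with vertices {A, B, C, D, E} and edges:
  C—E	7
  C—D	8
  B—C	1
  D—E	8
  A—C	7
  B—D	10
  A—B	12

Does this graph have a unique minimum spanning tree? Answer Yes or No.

Sort edges by weight, then run Kruskal:
B—C (1): add. Components now {A} {B,C} {D} {E}
A—C (7): add. Components now {A,B,C} {D} {E}
C—E (7): add. Components now {A,B,C,E} {D}
C—D (8): add. Components now {A,B,C,D,E}
Non-tree edge D—E has weight 8, equal to the heaviest edge on its tree cycle — swapping gives another MST of the same weight. Not unique.

No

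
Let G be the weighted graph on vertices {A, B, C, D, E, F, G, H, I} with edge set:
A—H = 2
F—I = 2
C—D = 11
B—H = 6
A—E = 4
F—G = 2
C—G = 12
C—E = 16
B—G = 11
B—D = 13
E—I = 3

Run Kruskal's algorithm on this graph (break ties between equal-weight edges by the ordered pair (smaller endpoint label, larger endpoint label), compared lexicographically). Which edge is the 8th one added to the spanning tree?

C-G

Sort edges by weight, then run Kruskal:
A—H (2): add — endpoints in different components.
F—G (2): add — endpoints in different components.
F—I (2): add — endpoints in different components.
E—I (3): add — endpoints in different components.
A—E (4): add — endpoints in different components.
B—H (6): add — endpoints in different components.
B—G (11): skip — B and G already connected.
C—D (11): add — endpoints in different components.
C—G (12): add — endpoints in different components.
The 8th edge added is C—G.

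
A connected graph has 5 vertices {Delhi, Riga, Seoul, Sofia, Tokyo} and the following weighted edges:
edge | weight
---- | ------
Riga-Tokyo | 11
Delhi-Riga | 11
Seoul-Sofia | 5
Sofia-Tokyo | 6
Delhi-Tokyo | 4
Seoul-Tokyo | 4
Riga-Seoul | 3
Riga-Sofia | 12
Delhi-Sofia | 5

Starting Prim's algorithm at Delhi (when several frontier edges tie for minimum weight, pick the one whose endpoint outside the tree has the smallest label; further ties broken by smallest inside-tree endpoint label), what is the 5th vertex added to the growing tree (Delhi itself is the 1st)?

Prim, starting at Delhi.
Step 1: cheapest edge leaving the tree is Delhi-Tokyo (4); add Tokyo.
Step 2: cheapest edge leaving the tree is Seoul-Tokyo (4); add Seoul.
Step 3: cheapest edge leaving the tree is Riga-Seoul (3); add Riga.
Step 4: cheapest edge leaving the tree is Delhi-Sofia (5); add Sofia.
Vertex order: Delhi, Tokyo, Seoul, Riga, Sofia. The 5th vertex is Sofia.

Sofia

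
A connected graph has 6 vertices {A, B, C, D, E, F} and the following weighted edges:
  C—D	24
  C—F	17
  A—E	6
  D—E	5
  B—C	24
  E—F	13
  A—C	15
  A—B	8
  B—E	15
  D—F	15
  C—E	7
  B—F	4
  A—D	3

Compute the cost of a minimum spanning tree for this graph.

Grow the tree from E using Prim:
Step 1: cheapest edge leaving the tree is D—E (5); add D.
Step 2: cheapest edge leaving the tree is A—D (3); add A.
Step 3: cheapest edge leaving the tree is C—E (7); add C.
Step 4: cheapest edge leaving the tree is A—B (8); add B.
Step 5: cheapest edge leaving the tree is B—F (4); add F.
MST edges: D—E, A—D, C—E, A—B, B—F; total weight 5+3+7+8+4 = 27.

27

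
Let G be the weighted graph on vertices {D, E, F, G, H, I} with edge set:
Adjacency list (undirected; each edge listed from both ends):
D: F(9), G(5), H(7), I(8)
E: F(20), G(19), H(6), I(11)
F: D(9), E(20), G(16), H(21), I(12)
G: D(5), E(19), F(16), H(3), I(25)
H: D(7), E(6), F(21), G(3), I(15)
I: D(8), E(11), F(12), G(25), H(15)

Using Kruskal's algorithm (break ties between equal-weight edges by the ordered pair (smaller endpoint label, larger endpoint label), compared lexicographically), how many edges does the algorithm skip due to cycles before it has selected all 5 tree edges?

Kruskal: consider edges lightest-first.
G–H (3): add — endpoints in different components.
D–G (5): add — endpoints in different components.
E–H (6): add — endpoints in different components.
D–H (7): skip — D and H already connected.
D–I (8): add — endpoints in different components.
D–F (9): add — endpoints in different components.
Edges rejected before the tree was complete: 1.

1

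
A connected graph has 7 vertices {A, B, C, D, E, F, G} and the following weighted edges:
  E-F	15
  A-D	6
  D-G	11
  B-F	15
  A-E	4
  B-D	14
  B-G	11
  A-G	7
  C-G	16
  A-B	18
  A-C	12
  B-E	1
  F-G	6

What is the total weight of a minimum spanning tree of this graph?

36

Prim, starting at C.
Step 1: frontier [A-C 12, C-G 16] → take A-C (12); add A.
Step 2: frontier [A-E 4, A-D 6, A-G 7, A-B 18, C-G 16] → take A-E (4); add E.
Step 3: frontier [A-D 6, A-G 7, A-B 18, C-G 16, B-E 1, E-F 15] → take B-E (1); add B.
Step 4: frontier [A-D 6, A-G 7, B-G 11, B-D 14, B-F 15, C-G 16, E-F 15] → take A-D (6); add D.
Step 5: frontier [A-G 7, B-G 11, B-F 15, C-G 16, D-G 11, E-F 15] → take A-G (7); add G.
Step 6: frontier [B-F 15, E-F 15, F-G 6] → take F-G (6); add F.
MST edges: A-C, A-E, B-E, A-D, A-G, F-G; total weight 12+4+1+6+7+6 = 36.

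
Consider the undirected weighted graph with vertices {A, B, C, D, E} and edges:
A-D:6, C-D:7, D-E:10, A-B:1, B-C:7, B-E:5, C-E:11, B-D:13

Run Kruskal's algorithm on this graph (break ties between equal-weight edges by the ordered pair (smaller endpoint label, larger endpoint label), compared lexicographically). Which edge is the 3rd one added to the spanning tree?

A-D

Sort edges by weight, then run Kruskal:
A-B (1): add. Components now {A,B} {C} {D} {E}
B-E (5): add. Components now {A,B,E} {C} {D}
A-D (6): add. Components now {A,B,D,E} {C}
B-C (7): add. Components now {A,B,C,D,E}
The 3rd edge added is A-D.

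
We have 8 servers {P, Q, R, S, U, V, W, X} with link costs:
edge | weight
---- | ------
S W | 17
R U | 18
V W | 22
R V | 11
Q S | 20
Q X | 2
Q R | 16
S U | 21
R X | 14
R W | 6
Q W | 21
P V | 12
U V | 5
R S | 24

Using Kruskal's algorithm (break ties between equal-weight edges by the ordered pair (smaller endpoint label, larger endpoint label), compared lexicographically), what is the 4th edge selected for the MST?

R-V

Kruskal: consider edges lightest-first.
Q X (2): add — endpoints in different components.
U V (5): add — endpoints in different components.
R W (6): add — endpoints in different components.
R V (11): add — endpoints in different components.
P V (12): add — endpoints in different components.
R X (14): add — endpoints in different components.
Q R (16): skip — Q and R already connected.
S W (17): add — endpoints in different components.
The 4th edge added is R V.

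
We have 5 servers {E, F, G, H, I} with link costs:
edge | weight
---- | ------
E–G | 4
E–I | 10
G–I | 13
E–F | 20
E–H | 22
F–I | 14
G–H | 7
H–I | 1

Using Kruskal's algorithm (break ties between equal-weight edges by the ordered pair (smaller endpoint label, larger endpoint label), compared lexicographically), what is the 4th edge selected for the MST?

F-I

Kruskal's algorithm — process edges by increasing weight (ties by edge label):
H–I (1): add — endpoints in different components.
E–G (4): add — endpoints in different components.
G–H (7): add — endpoints in different components.
E–I (10): skip — E and I already connected.
G–I (13): skip — G and I already connected.
F–I (14): add — endpoints in different components.
The 4th edge added is F–I.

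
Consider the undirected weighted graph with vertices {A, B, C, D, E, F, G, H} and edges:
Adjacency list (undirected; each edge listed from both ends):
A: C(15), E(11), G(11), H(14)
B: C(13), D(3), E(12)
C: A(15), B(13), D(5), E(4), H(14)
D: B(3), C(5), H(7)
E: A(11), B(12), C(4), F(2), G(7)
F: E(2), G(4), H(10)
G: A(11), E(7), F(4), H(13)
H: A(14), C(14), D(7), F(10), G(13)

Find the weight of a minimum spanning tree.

Kruskal: consider edges lightest-first.
E F (2): add — endpoints in different components.
B D (3): add — endpoints in different components.
C E (4): add — endpoints in different components.
F G (4): add — endpoints in different components.
C D (5): add — endpoints in different components.
D H (7): add — endpoints in different components.
E G (7): skip — E and G already connected.
F H (10): skip — F and H already connected.
A E (11): add — endpoints in different components.
MST edges: E F, B D, C E, F G, C D, D H, A E; total weight 2+3+4+4+5+7+11 = 36.

36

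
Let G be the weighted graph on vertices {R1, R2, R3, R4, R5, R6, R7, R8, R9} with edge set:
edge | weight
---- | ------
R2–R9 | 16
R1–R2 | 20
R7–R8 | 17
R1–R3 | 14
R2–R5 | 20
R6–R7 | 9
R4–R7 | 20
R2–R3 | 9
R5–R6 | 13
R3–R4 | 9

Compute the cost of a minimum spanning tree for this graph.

107

Sort edges by weight, then run Kruskal:
R2–R3 (9): add — endpoints in different components.
R3–R4 (9): add — endpoints in different components.
R6–R7 (9): add — endpoints in different components.
R5–R6 (13): add — endpoints in different components.
R1–R3 (14): add — endpoints in different components.
R2–R9 (16): add — endpoints in different components.
R7–R8 (17): add — endpoints in different components.
R1–R2 (20): skip — R2 and R1 already connected.
R2–R5 (20): add — endpoints in different components.
MST edges: R2–R3, R3–R4, R6–R7, R5–R6, R1–R3, R2–R9, R7–R8, R2–R5; total weight 9+9+9+13+14+16+17+20 = 107.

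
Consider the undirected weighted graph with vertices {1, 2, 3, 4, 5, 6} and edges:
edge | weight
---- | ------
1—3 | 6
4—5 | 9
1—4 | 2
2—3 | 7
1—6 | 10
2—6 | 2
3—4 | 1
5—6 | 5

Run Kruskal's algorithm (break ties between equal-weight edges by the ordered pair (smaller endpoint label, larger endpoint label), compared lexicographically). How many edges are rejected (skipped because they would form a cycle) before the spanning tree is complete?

1

Kruskal: consider edges lightest-first.
3—4 (1): add — endpoints in different components.
1—4 (2): add — endpoints in different components.
2—6 (2): add — endpoints in different components.
5—6 (5): add — endpoints in different components.
1—3 (6): skip — 1 and 3 already connected.
2—3 (7): add — endpoints in different components.
Edges rejected before the tree was complete: 1.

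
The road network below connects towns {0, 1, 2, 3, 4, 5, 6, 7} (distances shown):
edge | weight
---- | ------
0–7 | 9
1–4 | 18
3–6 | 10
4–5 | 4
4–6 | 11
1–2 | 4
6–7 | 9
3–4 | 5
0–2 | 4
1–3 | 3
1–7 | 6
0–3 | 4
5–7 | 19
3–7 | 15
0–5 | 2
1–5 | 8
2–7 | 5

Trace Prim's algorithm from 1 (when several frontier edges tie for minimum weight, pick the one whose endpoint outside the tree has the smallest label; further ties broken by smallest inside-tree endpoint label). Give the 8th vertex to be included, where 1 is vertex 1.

Prim's algorithm from 1:
Step 1: cheapest edge leaving the tree is 1–3 (3); add 3.
Step 2: cheapest edge leaving the tree is 0–3 (4); add 0.
Step 3: cheapest edge leaving the tree is 0–5 (2); add 5.
Step 4: cheapest edge leaving the tree is 0–2 (4); add 2.
Step 5: cheapest edge leaving the tree is 4–5 (4); add 4.
Step 6: cheapest edge leaving the tree is 2–7 (5); add 7.
Step 7: cheapest edge leaving the tree is 6–7 (9); add 6.
Vertex order: 1, 3, 0, 5, 2, 4, 7, 6. The 8th vertex is 6.

6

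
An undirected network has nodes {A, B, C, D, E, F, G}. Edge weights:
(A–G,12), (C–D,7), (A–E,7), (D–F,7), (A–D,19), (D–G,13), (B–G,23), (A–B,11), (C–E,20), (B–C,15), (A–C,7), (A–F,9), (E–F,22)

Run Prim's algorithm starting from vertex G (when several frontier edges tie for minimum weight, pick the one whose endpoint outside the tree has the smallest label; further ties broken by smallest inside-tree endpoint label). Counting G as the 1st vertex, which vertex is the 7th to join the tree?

B

Prim, starting at G.
Step 1: cheapest edge leaving the tree is A–G (12); add A.
Step 2: cheapest edge leaving the tree is A–C (7); add C.
Step 3: cheapest edge leaving the tree is C–D (7); add D.
Step 4: cheapest edge leaving the tree is A–E (7); add E.
Step 5: cheapest edge leaving the tree is D–F (7); add F.
Step 6: cheapest edge leaving the tree is A–B (11); add B.
Vertex order: G, A, C, D, E, F, B. The 7th vertex is B.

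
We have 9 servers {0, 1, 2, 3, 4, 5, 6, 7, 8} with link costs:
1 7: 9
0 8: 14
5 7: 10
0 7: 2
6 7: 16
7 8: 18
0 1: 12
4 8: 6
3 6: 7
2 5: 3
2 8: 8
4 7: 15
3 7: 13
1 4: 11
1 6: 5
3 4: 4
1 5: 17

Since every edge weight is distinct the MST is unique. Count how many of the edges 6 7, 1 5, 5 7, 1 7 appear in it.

Kruskal's algorithm — process edges by increasing weight (ties by edge label):
0 7 (2): add — endpoints in different components.
2 5 (3): add — endpoints in different components.
3 4 (4): add — endpoints in different components.
1 6 (5): add — endpoints in different components.
4 8 (6): add — endpoints in different components.
3 6 (7): add — endpoints in different components.
2 8 (8): add — endpoints in different components.
1 7 (9): add — endpoints in different components.
MST edge set: {0 7, 2 5, 3 4, 1 6, 4 8, 3 6, 2 8, 1 7}.
Of the listed edges, {1 7} are in the MST → 1.

1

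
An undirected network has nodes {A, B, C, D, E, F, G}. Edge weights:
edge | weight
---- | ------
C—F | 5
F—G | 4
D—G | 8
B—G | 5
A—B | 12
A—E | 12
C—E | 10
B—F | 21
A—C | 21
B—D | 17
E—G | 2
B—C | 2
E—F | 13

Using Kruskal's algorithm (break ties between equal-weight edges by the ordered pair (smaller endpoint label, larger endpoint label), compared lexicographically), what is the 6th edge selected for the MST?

A-B

Kruskal: consider edges lightest-first.
B—C (2): add. Components now {A} {B,C} {D} {E} {F} {G}
E—G (2): add. Components now {A} {B,C} {D} {E,G} {F}
F—G (4): add. Components now {A} {B,C} {D} {E,F,G}
B—G (5): add. Components now {A} {B,C,E,F,G} {D}
C—F (5): skip — C and F already connected.
D—G (8): add. Components now {A} {B,C,D,E,F,G}
C—E (10): skip — C and E already connected.
A—B (12): add. Components now {A,B,C,D,E,F,G}
The 6th edge added is A—B.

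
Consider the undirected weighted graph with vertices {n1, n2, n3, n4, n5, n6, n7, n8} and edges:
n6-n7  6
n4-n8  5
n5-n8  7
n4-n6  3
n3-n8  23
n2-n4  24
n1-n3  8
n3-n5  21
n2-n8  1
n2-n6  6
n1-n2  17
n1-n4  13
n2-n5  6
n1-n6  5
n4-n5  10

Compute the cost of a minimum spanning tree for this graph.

Kruskal: consider edges lightest-first.
n2-n8 (1): add — endpoints in different components.
n4-n6 (3): add — endpoints in different components.
n1-n6 (5): add — endpoints in different components.
n4-n8 (5): add — endpoints in different components.
n2-n5 (6): add — endpoints in different components.
n2-n6 (6): skip — n2 and n6 already connected.
n6-n7 (6): add — endpoints in different components.
n5-n8 (7): skip — n5 and n8 already connected.
n1-n3 (8): add — endpoints in different components.
MST edges: n2-n8, n4-n6, n1-n6, n4-n8, n2-n5, n6-n7, n1-n3; total weight 1+3+5+5+6+6+8 = 34.

34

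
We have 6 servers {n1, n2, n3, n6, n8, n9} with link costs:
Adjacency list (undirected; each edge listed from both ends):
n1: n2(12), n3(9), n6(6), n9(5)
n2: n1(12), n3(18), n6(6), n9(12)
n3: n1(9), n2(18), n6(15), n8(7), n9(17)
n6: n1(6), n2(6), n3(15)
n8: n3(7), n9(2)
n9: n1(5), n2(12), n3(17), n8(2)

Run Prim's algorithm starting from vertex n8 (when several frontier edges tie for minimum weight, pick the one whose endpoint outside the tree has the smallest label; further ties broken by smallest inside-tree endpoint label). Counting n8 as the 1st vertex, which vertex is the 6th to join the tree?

n3

Prim, starting at n8.
Step 1: frontier [n8—n9 2, n3—n8 7] → take n8—n9 (2); add n9.
Step 2: frontier [n3—n8 7, n1—n9 5, n2—n9 12, n3—n9 17] → take n1—n9 (5); add n1.
Step 3: frontier [n1—n6 6, n1—n3 9, n1—n2 12, n3—n8 7, n2—n9 12, n3—n9 17] → take n1—n6 (6); add n6.
Step 4: frontier [n1—n3 9, n1—n2 12, n2—n6 6, n3—n6 15, n3—n8 7, n2—n9 12, n3—n9 17] → take n2—n6 (6); add n2.
Step 5: frontier [n1—n3 9, n2—n3 18, n3—n6 15, n3—n8 7, n3—n9 17] → take n3—n8 (7); add n3.
Vertex order: n8, n9, n1, n6, n2, n3. The 6th vertex is n3.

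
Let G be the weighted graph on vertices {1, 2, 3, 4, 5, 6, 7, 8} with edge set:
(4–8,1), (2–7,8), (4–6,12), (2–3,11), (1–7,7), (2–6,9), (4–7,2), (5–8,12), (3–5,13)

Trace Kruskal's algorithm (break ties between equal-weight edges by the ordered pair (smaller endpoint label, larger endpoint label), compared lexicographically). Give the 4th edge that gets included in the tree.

2-7

Sort edges by weight, then run Kruskal:
4–8 (1): add — endpoints in different components.
4–7 (2): add — endpoints in different components.
1–7 (7): add — endpoints in different components.
2–7 (8): add — endpoints in different components.
2–6 (9): add — endpoints in different components.
2–3 (11): add — endpoints in different components.
4–6 (12): skip — 4 and 6 already connected.
5–8 (12): add — endpoints in different components.
The 4th edge added is 2–7.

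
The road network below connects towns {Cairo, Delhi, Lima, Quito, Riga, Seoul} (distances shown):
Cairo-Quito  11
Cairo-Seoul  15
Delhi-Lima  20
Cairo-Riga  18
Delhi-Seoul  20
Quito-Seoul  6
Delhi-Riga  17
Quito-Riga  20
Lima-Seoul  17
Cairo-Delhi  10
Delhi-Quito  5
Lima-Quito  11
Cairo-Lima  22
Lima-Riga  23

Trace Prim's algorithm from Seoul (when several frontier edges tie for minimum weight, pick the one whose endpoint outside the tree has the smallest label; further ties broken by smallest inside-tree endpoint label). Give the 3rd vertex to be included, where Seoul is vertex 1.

Prim's algorithm from Seoul:
Step 1: cheapest edge leaving the tree is Quito-Seoul (6); add Quito.
Step 2: cheapest edge leaving the tree is Delhi-Quito (5); add Delhi.
Step 3: cheapest edge leaving the tree is Cairo-Delhi (10); add Cairo.
Step 4: cheapest edge leaving the tree is Lima-Quito (11); add Lima.
Step 5: cheapest edge leaving the tree is Delhi-Riga (17); add Riga.
Vertex order: Seoul, Quito, Delhi, Cairo, Lima, Riga. The 3rd vertex is Delhi.

Delhi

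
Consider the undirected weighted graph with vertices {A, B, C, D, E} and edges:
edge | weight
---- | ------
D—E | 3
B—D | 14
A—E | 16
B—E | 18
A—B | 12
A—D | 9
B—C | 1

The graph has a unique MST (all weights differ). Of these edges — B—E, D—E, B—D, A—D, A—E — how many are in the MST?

Kruskal: consider edges lightest-first.
B—C (1): add. Components now {A} {B,C} {D} {E}
D—E (3): add. Components now {A} {B,C} {D,E}
A—D (9): add. Components now {A,D,E} {B,C}
A—B (12): add. Components now {A,B,C,D,E}
MST edge set: {B—C, D—E, A—D, A—B}.
Of the listed edges, {D—E, A—D} are in the MST → 2.

2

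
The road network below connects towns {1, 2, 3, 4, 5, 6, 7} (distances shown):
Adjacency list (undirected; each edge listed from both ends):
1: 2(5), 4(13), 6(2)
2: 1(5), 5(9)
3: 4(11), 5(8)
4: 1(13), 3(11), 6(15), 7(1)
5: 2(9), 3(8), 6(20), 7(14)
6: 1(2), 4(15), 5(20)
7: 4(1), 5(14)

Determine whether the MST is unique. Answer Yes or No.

Kruskal: consider edges lightest-first.
4–7 (1): add. Components now {1} {2} {3} {4,7} {5} {6}
1–6 (2): add. Components now {1,6} {2} {3} {4,7} {5}
1–2 (5): add. Components now {1,2,6} {3} {4,7} {5}
3–5 (8): add. Components now {1,2,6} {3,5} {4,7}
2–5 (9): add. Components now {1,2,3,5,6} {4,7}
3–4 (11): add. Components now {1,2,3,4,5,6,7}
Every non-tree edge has weight strictly greater than the heaviest edge on the tree path between its endpoints, so the MST is unique.

Yes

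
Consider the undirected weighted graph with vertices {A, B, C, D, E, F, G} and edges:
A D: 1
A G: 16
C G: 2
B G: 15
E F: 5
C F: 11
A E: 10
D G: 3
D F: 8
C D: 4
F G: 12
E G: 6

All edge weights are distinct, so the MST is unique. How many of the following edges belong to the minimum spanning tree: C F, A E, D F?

0

Kruskal: consider edges lightest-first.
A D (1): add — endpoints in different components.
C G (2): add — endpoints in different components.
D G (3): add — endpoints in different components.
C D (4): skip — C and D already connected.
E F (5): add — endpoints in different components.
E G (6): add — endpoints in different components.
D F (8): skip — D and F already connected.
A E (10): skip — A and E already connected.
C F (11): skip — C and F already connected.
F G (12): skip — F and G already connected.
B G (15): add — endpoints in different components.
MST edge set: {A D, C G, D G, E F, E G, B G}.
Of the listed edges, {} are in the MST → 0.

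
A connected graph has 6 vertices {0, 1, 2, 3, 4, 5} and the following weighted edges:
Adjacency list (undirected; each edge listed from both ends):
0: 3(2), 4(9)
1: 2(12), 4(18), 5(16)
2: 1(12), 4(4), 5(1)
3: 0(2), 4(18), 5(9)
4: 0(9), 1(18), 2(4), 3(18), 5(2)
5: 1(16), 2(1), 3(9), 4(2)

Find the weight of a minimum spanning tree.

Kruskal: consider edges lightest-first.
2-5 (1): add — endpoints in different components.
0-3 (2): add — endpoints in different components.
4-5 (2): add — endpoints in different components.
2-4 (4): skip — 2 and 4 already connected.
0-4 (9): add — endpoints in different components.
3-5 (9): skip — 3 and 5 already connected.
1-2 (12): add — endpoints in different components.
MST edges: 2-5, 0-3, 4-5, 0-4, 1-2; total weight 1+2+2+9+12 = 26.

26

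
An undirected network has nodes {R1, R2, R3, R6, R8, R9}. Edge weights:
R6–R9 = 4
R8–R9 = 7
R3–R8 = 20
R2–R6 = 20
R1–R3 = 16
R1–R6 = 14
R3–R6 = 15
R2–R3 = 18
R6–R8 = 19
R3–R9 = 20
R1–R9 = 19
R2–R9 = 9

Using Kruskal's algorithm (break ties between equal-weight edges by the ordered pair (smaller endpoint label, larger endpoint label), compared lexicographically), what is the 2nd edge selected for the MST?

R8-R9

Kruskal: consider edges lightest-first.
R6–R9 (4): add — endpoints in different components.
R8–R9 (7): add — endpoints in different components.
R2–R9 (9): add — endpoints in different components.
R1–R6 (14): add — endpoints in different components.
R3–R6 (15): add — endpoints in different components.
The 2nd edge added is R8–R9.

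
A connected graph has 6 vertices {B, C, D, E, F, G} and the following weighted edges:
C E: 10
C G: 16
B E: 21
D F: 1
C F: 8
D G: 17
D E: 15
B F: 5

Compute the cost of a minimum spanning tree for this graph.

Grow the tree from E using Prim:
Step 1: cheapest edge leaving the tree is C E (10); add C.
Step 2: cheapest edge leaving the tree is C F (8); add F.
Step 3: cheapest edge leaving the tree is D F (1); add D.
Step 4: cheapest edge leaving the tree is B F (5); add B.
Step 5: cheapest edge leaving the tree is C G (16); add G.
MST edges: C E, C F, D F, B F, C G; total weight 10+8+1+5+16 = 40.

40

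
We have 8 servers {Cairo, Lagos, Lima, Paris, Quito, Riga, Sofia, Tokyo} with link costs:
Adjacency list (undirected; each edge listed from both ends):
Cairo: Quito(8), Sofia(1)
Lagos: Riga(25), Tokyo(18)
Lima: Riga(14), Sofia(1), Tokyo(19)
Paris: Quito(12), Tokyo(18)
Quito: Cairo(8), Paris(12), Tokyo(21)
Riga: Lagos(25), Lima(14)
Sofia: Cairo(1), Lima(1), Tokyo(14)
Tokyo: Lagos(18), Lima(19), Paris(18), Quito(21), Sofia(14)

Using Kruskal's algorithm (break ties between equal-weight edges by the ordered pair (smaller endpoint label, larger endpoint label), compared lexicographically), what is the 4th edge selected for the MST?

Paris-Quito

Kruskal's algorithm — process edges by increasing weight (ties by edge label):
Cairo-Sofia (1): add — endpoints in different components.
Lima-Sofia (1): add — endpoints in different components.
Cairo-Quito (8): add — endpoints in different components.
Paris-Quito (12): add — endpoints in different components.
Lima-Riga (14): add — endpoints in different components.
Sofia-Tokyo (14): add — endpoints in different components.
Lagos-Tokyo (18): add — endpoints in different components.
The 4th edge added is Paris-Quito.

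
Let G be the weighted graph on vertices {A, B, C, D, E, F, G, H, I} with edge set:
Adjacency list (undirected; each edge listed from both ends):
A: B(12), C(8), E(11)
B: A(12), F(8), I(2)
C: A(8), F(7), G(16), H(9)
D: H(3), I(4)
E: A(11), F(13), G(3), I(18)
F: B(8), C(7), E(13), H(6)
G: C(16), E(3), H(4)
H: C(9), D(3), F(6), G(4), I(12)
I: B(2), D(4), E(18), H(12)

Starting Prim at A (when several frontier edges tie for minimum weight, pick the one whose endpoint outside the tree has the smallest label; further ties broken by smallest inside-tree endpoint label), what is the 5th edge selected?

Grow the tree from A using Prim:
Step 1: cheapest edge leaving the tree is A–C (8); add C.
Step 2: cheapest edge leaving the tree is C–F (7); add F.
Step 3: cheapest edge leaving the tree is F–H (6); add H.
Step 4: cheapest edge leaving the tree is D–H (3); add D.
Step 5: cheapest edge leaving the tree is G–H (4); add G.
Step 6: cheapest edge leaving the tree is E–G (3); add E.
Step 7: cheapest edge leaving the tree is D–I (4); add I.
Step 8: cheapest edge leaving the tree is B–I (2); add B.
The 5th edge added is G–H.

G-H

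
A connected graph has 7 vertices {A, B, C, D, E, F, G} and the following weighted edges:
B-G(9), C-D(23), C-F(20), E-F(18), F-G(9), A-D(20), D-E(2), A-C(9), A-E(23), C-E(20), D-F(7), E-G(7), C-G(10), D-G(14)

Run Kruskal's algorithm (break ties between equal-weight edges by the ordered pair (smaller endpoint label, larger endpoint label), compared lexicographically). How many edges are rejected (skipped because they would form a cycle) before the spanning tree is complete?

Sort edges by weight, then run Kruskal:
D-E (2): add. Components now {A} {B} {C} {D,E} {F} {G}
D-F (7): add. Components now {A} {B} {C} {D,E,F} {G}
E-G (7): add. Components now {A} {B} {C} {D,E,F,G}
A-C (9): add. Components now {A,C} {B} {D,E,F,G}
B-G (9): add. Components now {A,C} {B,D,E,F,G}
F-G (9): skip — F and G already connected.
C-G (10): add. Components now {A,B,C,D,E,F,G}
Edges rejected before the tree was complete: 1.

1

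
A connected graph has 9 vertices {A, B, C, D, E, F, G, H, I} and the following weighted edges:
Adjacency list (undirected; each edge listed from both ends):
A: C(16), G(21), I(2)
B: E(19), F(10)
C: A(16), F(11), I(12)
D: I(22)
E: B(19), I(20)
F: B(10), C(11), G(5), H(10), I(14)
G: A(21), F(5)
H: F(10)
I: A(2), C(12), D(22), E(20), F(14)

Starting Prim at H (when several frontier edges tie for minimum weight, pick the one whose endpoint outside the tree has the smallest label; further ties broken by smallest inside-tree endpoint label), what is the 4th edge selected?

C-F

Prim's algorithm from H:
Step 1: cheapest edge leaving the tree is F–H (10); add F.
Step 2: cheapest edge leaving the tree is F–G (5); add G.
Step 3: cheapest edge leaving the tree is B–F (10); add B.
Step 4: cheapest edge leaving the tree is C–F (11); add C.
Step 5: cheapest edge leaving the tree is C–I (12); add I.
Step 6: cheapest edge leaving the tree is A–I (2); add A.
Step 7: cheapest edge leaving the tree is B–E (19); add E.
Step 8: cheapest edge leaving the tree is D–I (22); add D.
The 4th edge added is C–F.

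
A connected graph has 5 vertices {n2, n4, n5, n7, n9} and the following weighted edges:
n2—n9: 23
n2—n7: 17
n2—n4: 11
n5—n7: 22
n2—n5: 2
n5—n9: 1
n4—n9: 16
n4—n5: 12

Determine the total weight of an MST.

31

Prim's algorithm from n9:
Step 1: frontier [n5—n9 1, n4—n9 16, n2—n9 23] → take n5—n9 (1); add n5.
Step 2: frontier [n2—n5 2, n4—n5 12, n5—n7 22, n4—n9 16, n2—n9 23] → take n2—n5 (2); add n2.
Step 3: frontier [n2—n4 11, n2—n7 17, n4—n5 12, n5—n7 22, n4—n9 16] → take n2—n4 (11); add n4.
Step 4: frontier [n2—n7 17, n5—n7 22] → take n2—n7 (17); add n7.
MST edges: n5—n9, n2—n5, n2—n4, n2—n7; total weight 1+2+11+17 = 31.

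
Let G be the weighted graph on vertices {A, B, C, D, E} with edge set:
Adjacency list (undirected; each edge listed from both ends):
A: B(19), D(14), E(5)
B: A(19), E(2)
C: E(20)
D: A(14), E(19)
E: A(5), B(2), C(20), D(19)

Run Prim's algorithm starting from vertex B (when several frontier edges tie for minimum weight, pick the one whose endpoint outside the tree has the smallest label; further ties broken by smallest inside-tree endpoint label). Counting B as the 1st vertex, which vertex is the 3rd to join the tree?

A

Grow the tree from B using Prim:
Step 1: cheapest edge leaving the tree is B—E (2); add E.
Step 2: cheapest edge leaving the tree is A—E (5); add A.
Step 3: cheapest edge leaving the tree is A—D (14); add D.
Step 4: cheapest edge leaving the tree is C—E (20); add C.
Vertex order: B, E, A, D, C. The 3rd vertex is A.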